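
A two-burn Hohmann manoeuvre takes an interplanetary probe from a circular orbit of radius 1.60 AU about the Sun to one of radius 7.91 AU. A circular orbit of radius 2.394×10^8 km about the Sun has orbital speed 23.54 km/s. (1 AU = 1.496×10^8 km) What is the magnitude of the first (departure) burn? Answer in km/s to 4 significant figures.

From the circular-orbit relation v² = μ/r at r = 2.394×10^8 km: μ = v²r = (23.54)² × 2.394×10^8 = 1.32659×10^11 km³/s².
In km: r₁ = 1.60 × 1.496×10^8 = 2.3936×10^8 km; r₂ = 7.91 × 1.496×10^8 = 1.183336×10^9 km.
Transfer-ellipse semi-major axis a_t = (r₁ + r₂)/2 = (2.3936×10^8 + 1.183336×10^9)/2 = 7.11348×10^8 km.
On the circular orbit at r = 2.3936×10^8 km, v_c = √(μ/r) = 23.542 km/s.
Vis-viva on the transfer ellipse at r = 2.3936×10^8 km gives v_t = √[μ(2/r − 1/a_t)] = 30.364 km/s.
Δv₁ = |v_t − v_c| = |30.364 − 23.542| = 6.822 km/s.

Δv₁ = 6.822 km/s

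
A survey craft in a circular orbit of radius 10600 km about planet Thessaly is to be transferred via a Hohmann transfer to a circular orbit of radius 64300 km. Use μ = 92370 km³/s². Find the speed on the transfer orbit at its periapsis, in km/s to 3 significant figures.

The Hohmann ellipse has a_t = (r₁ + r₂)/2 = 37450 km.
The periapsis of the transfer ellipse is at r = 10600 km.
From the vis-viva equation, v = √[μ(2/r − 1/a_t)] = 3.868 km/s.

v = 3.87 km/s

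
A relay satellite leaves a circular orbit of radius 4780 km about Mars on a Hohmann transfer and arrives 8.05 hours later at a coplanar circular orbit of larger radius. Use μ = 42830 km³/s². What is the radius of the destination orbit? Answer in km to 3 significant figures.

Transfer time t = 8.05 hours = 28980 s, and t = π√(a_t³/μ).
So a_t = (μ t²/π²)^(1/3) = (42830 × (28980)² / π²)^(1/3) = 15389 km.
Since a_t = (r₁ + r₂)/2, r₂ = 2a_t − r₁ = 2×15389 − 4780 = 25998 km.

r₂ = 26000 km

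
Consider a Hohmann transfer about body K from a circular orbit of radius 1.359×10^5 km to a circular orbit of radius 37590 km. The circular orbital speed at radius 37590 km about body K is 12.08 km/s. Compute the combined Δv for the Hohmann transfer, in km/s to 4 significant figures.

Δv = 5.211 km/s

From the circular-orbit relation v² = μ/r at r = 37590 km: μ = v²r = (12.08)² × 37590 = 5.48537×10^6 km³/s².
Semi-major axis of the transfer orbit: a_t = (1.359×10^5 + 37590)/2 = 86745 km.
At r₁ the circular-orbit speed is v₁ = √(μ/r₁) = 6.353 km/s.
On the transfer ellipse at r₁, vis-viva equation gives v_a = √[μ(2/r₁ − 1/a_t)] = 4.182 km/s.
First burn Δv₁ = |v_a − v₁| = 2.171 km/s.
At r₂, v₂ = √(μ/r₂) = 12.08 km/s.
Transfer-orbit speed at r₂: v_p = √[μ(2/r₂ − 1/a_t)] = 15.12 km/s.
Second burn Δv₂ = |v₂ − v_p| = 3.040 km/s.
Δv = Δv₁ + Δv₂ = 2.171 + 3.040 = 5.211 km/s.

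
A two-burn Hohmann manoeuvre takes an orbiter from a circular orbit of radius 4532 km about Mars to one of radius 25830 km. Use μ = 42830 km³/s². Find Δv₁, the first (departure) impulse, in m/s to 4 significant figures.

Δv₁ = 935.8 m/s

The Hohmann ellipse has a_t = (r₁ + r₂)/2 = 15181 km.
Circular speed at r = 4532 km: v_c = √(μ/r) = 3.0742 km/s.
Vis-viva on the transfer ellipse at r = 4532 km gives v_t = √[μ(2/r − 1/a_t)] = 4.0100 km/s.
Δv₁ = |v_t − v_c| = |4.0100 − 3.0742| = 0.9358 km/s.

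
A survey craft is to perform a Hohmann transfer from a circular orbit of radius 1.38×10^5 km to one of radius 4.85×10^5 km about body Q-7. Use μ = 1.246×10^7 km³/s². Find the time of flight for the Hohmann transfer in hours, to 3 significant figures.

t = 43.0 hours

Transfer-ellipse semi-major axis a_t = (r₁ + r₂)/2 = (1.380×10^5 + 4.850×10^5)/2 = 3.115×10^5 km.
Transfer time t = π√(a_t³/μ) = π√((3.115×10^5)³ / 1.246×10^7) = 1.547×10^5 s.
Converting: 1.547×10^5 s ÷ 3600 s/hour = 43.0 hours.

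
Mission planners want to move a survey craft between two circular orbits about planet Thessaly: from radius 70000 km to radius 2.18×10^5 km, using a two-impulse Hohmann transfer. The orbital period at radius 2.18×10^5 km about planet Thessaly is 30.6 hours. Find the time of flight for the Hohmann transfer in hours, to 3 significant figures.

From Kepler's third law T² = 4π²r³/μ at r = 2.18×10^5 km, T = 30.6 hours = 30.6 × 3600 s = 1.1016×10^5 s: μ = 4π²r³/T² = 3.37040×10^7 km³/s².
Semi-major axis of the transfer orbit: a_t = (70000 + 2.180×10^5)/2 = 1.440×10^5 km.
Half the transfer-orbit period gives t = π√(a_t³/μ) = 29570 s.
Converting: 29570 s ÷ 3600 s/hour = 8.21 hours.

t = 8.21 hours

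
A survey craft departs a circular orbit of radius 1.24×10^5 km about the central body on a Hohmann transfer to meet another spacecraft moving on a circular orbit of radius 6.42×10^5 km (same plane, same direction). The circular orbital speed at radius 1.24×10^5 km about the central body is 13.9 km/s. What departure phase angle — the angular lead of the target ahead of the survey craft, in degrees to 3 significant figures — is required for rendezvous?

φ = 97.1°

From the circular-orbit relation v² = μ/r at r = 1.24×10^5 km: μ = v²r = (13.9)² × 1.24×10^5 = 2.39580×10^7 km³/s².
Transfer-ellipse semi-major axis a_t = (r₁ + r₂)/2 = (1.240×10^5 + 6.420×10^5)/2 = 3.830×10^5 km.
The half-period of the transfer ellipse is t = π√(a_t³/μ) = 1.5213×10^5 s.
Target angular speed ω₂ = √(μ/r₂³) = 9.5153×10^-6 rad/s.
Angle swept by the target during transfer: ω₂·t = 1.4476 rad = 82.94°.
The survey craft traverses 180° on the transfer ellipse, so the target must lead by 180° − 82.94° = 97.1°.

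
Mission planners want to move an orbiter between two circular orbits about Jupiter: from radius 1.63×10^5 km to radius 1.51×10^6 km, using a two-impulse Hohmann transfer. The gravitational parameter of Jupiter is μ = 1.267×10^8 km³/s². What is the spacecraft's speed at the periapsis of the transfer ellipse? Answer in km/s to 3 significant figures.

Semi-major axis of the transfer orbit: a_t = (1.630×10^5 + 1.510×10^6)/2 = 8.365×10^5 km.
At periapsis, r = 1.630×10^5 km.
From the vis-viva equation, v = √[μ(2/r − 1/a_t)] = 37.46 km/s.

v = 37.5 km/s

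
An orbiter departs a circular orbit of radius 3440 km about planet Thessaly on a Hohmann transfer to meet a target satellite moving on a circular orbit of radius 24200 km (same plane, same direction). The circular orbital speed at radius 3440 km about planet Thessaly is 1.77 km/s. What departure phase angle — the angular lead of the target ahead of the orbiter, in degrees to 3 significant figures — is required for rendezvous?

φ = 102°

From the circular-orbit relation v² = μ/r at r = 3440 km: μ = v²r = (1.77)² × 3440 = 10777.2 km³/s².
Semi-major axis of the transfer orbit: a_t = (3440 + 24200)/2 = 13820 km.
Transfer time t = π√(a_t³/μ) = 49165 s.
The target's mean motion on its circular orbit is ω₂ = √(μ/r₂³) = 2.7576×10^-5 rad/s.
Angle swept by the target during transfer: ω₂·t = 1.3558 rad = 77.68°.
The orbiter traverses 180° on the transfer ellipse, so the target must lead by 180° − 77.68° = 102°.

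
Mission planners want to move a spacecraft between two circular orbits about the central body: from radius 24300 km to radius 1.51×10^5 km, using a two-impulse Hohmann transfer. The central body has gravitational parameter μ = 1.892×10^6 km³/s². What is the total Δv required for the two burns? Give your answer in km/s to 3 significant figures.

Semi-major axis of the transfer orbit: a_t = (24300 + 1.510×10^5)/2 = 87650 km.
Circular speed at r₁: v₁ = √(μ/r₁) = √(1.892×10^6/24300) = 8.8238 km/s.
On the transfer ellipse at r₁, vis-viva equation gives v_p = √[μ(2/r₁ − 1/a_t)] = 11.582 km/s.
First burn Δv₁ = |v_p − v₁| = 2.758 km/s.
Circular speed at r₂: v₂ = √(μ/r₂) = 3.540 km/s.
Transfer-orbit speed at r₂: v_a = √[μ(2/r₂ − 1/a_t)] = 1.864 km/s.
Second burn Δv₂ = |v₂ − v_a| = 1.676 km/s.
Total Δv = Δv₁ + Δv₂ = 4.434 km/s.

Δv = 4.43 km/s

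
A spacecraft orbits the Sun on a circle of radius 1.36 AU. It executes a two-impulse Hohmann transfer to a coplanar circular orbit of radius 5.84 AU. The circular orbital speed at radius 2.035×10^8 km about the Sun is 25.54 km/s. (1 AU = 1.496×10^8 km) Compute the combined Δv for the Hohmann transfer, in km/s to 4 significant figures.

From the circular-orbit relation v² = μ/r at r = 2.035×10^8 km: μ = v²r = (25.54)² × 2.035×10^8 = 1.32741×10^11 km³/s².
In km: r₁ = 1.36 × 1.496×10^8 = 2.03456×10^8 km; r₂ = 5.84 × 1.496×10^8 = 8.73664×10^8 km.
Transfer-ellipse semi-major axis a_t = (r₁ + r₂)/2 = (2.03456×10^8 + 8.73664×10^8)/2 = 5.3856×10^8 km.
Circular speed at r₁: v₁ = √(μ/r₁) = √(1.32741×10^11/2.03456×10^8) = 25.54 km/s.
On the transfer ellipse at r₁, v² = μ(2/r − 1/a) gives v_p = √[μ(2/r₁ − 1/a_t)] = 32.53 km/s.
First burn Δv₁ = |v_p − v₁| = 6.990 km/s.
Circular speed at r₂: v₂ = √(μ/r₂) = 12.326 km/s.
Transfer-orbit speed at r₂: v_a = √[μ(2/r₂ − 1/a_t)] = 7.5762 km/s.
Second burn Δv₂ = |v₂ − v_a| = 4.750 km/s.
Total Δv = Δv₁ + Δv₂ = 11.74 km/s.

Δv = 11.74 km/s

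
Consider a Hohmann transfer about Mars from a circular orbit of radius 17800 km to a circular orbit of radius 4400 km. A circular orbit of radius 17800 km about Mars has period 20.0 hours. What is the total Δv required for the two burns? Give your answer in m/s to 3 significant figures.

From Kepler's third law T² = 4π²r³/μ at r = 17800 km, T = 20.0 hours = 20.0 × 3600 s = 72000 s: μ = 4π²r³/T² = 42949.2 km³/s².
The Hohmann ellipse has a_t = (r₁ + r₂)/2 = 11100 km.
Circular speed at r₁: v₁ = √(μ/r₁) = √(42949.2/17800) = 1.553343 km/s.
On the transfer ellipse at r₁, vis-viva equation gives v_a = √[μ(2/r₁ − 1/a_t)] = 0.9779851 km/s.
First burn Δv₁ = |v_a − v₁| = 0.57536 km/s.
Circular speed at r₂: v₂ = √(μ/r₂) = 3.124288 km/s.
Transfer-orbit speed at r₂: v_p = √[μ(2/r₂ − 1/a_t)] = 3.956394 km/s.
Second burn Δv₂ = |v₂ − v_p| = 0.83211 km/s.
Total Δv = Δv₁ + Δv₂ = 1.407 km/s.

Δv = 1410 m/s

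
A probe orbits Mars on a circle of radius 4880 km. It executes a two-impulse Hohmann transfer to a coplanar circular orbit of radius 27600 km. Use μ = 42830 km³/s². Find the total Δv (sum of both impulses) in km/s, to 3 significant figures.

Semi-major axis of the transfer orbit: a_t = (4880 + 27600)/2 = 16240 km.
Circular speed at r₁: v₁ = √(μ/r₁) = √(42830/4880) = 2.9625 km/s.
On the transfer ellipse at r₁, vis-viva equation gives v_p = √[μ(2/r₁ − 1/a_t)] = 3.8621 km/s.
First burn Δv₁ = |v_p − v₁| = 0.8996 km/s.
At r₂, v₂ = √(μ/r₂) = 1.2457 km/s.
Transfer-orbit speed at r₂: v_a = √[μ(2/r₂ − 1/a_t)] = 0.68287 km/s.
Second burn Δv₂ = |v₂ − v_a| = 0.5628 km/s.
Δv = Δv₁ + Δv₂ = 0.8996 + 0.5628 = 1.462 km/s.

Δv = 1.46 km/s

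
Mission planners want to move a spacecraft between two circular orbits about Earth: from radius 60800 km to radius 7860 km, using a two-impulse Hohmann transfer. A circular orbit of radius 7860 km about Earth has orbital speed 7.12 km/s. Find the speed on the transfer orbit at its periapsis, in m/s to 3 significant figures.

v = 9480 m/s

From the circular-orbit relation v² = μ/r at r = 7860 km: μ = v²r = (7.12)² × 7860 = 3.98458×10^5 km³/s².
Transfer-ellipse semi-major axis a_t = (r₁ + r₂)/2 = (60800 + 7860)/2 = 34330 km.
At periapsis, r = 7860 km.
Applying v² = μ(2/r − 1/a_t): v = 9.475 km/s.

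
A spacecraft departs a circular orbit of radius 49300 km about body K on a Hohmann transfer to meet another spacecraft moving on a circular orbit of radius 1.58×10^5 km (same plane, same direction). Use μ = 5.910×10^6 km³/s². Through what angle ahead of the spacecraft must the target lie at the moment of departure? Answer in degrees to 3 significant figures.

Transfer-ellipse semi-major axis a_t = (r₁ + r₂)/2 = (49300 + 1.580×10^5)/2 = 1.0365×10^5 km.
The half-period of the transfer ellipse is t = π√(a_t³/μ) = 43120 s.
Target angular speed ω₂ = √(μ/r₂³) = 3.871×10^-5 rad/s.
Angle swept by the target during transfer: ω₂·t = 1.6692 rad = 95.64°.
Arrival is 180° from departure on the ellipse, so φ = 180° − 95.64° = 84.4°.

φ = 84.4°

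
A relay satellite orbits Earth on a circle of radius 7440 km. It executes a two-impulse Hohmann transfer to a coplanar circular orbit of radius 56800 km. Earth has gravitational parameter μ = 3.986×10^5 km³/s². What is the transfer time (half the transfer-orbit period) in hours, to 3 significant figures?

t = 7.96 hours

Transfer-ellipse semi-major axis a_t = (r₁ + r₂)/2 = (7440 + 56800)/2 = 32120 km.
Transfer time t = π√(a_t³/μ) = π√((32120)³ / 3.986×10^5) = 28640 s.
Converting: 28640 s ÷ 3600 s/hour = 7.96 hours.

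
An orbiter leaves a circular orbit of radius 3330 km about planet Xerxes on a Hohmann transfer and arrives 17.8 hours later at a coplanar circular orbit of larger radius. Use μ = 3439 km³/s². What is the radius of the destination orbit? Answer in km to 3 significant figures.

r₂ = 19200 km

Transfer time t = 17.8 hours = 64080 s, and t = π√(a_t³/μ).
So a_t = (μ t²/π²)^(1/3) = (3439 × (64080)² / π²)^(1/3) = 11268 km.
Since a_t = (r₁ + r₂)/2, r₂ = 2a_t − r₁ = 2×11268 − 3330 = 19206 km.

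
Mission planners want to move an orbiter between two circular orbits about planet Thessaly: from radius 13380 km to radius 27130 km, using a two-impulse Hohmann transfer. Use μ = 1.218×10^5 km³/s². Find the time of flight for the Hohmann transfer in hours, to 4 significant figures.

t = 7.208 hours

Semi-major axis of the transfer orbit: a_t = (13380 + 27130)/2 = 20255 km.
Half the transfer-orbit period gives t = π√(a_t³/μ) = 25950 s.
Converting: 25950 s ÷ 3600 s/hour = 7.208 hours.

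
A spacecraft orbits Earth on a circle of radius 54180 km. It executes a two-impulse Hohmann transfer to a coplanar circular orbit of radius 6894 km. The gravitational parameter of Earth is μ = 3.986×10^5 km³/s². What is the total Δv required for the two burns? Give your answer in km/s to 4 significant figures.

Semi-major axis of the transfer orbit: a_t = (54180 + 6894)/2 = 30537 km.
At r₁ the circular-orbit speed is v₁ = √(μ/r₁) = 2.7124 km/s.
On the transfer ellipse at r₁, vis-viva gives v_a = √[μ(2/r₁ − 1/a_t)] = 1.2888 km/s.
First burn Δv₁ = |v_a − v₁| = 1.4236 km/s.
At r₂, v₂ = √(μ/r₂) = 7.603841 km/s.
Transfer-orbit speed at r₂: v_p = √[μ(2/r₂ − 1/a_t)] = 10.12836 km/s.
Second burn Δv₂ = |v₂ − v_p| = 2.5245 km/s.
Δv = Δv₁ + Δv₂ = 1.4236 + 2.5245 = 3.948 km/s.

Δv = 3.948 km/s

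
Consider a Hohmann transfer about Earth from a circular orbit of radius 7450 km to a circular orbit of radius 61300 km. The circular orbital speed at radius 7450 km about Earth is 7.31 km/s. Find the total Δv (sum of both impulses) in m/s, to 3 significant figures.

From the circular-orbit relation v² = μ/r at r = 7450 km: μ = v²r = (7.31)² × 7450 = 3.98099×10^5 km³/s².
The Hohmann ellipse has a_t = (r₁ + r₂)/2 = 34375 km.
At r₁ the circular-orbit speed is v₁ = √(μ/r₁) = 7.310 km/s.
Transfer-orbit speed at r₁ (v² = μ(2/r − 1/a)): v_p = √[μ(2/r₁ − 1/a_t)] = 9.762 km/s.
First burn Δv₁ = |v_p − v₁| = 2.452 km/s.
At r₂, v₂ = √(μ/r₂) = 2.548 km/s.
Transfer-orbit speed at r₂: v_a = √[μ(2/r₂ − 1/a_t)] = 1.186 km/s.
Second burn Δv₂ = |v₂ − v_a| = 1.362 km/s.
Total Δv = Δv₁ + Δv₂ = 3.814 km/s.

Δv = 3810 m/s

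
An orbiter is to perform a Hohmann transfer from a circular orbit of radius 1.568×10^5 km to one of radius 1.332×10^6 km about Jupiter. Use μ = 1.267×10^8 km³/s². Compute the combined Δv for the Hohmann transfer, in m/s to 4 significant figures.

Δv = 14880 m/s

Semi-major axis of the transfer orbit: a_t = (1.568×10^5 + 1.332×10^6)/2 = 7.444×10^5 km.
Circular speed at r₁: v₁ = √(μ/r₁) = √(1.267×10^8/1.568×10^5) = 28.426 km/s.
Transfer-orbit speed at r₁ (vis-viva equation): v_p = √[μ(2/r₁ − 1/a_t)] = 38.025 km/s.
First burn Δv₁ = |v_p − v₁| = 9.599 km/s.
Circular speed at r₂: v₂ = √(μ/r₂) = 9.753 km/s.
Transfer-orbit speed at r₂: v_a = √[μ(2/r₂ − 1/a_t)] = 4.476 km/s.
Second burn Δv₂ = |v₂ − v_a| = 5.277 km/s.
Δv = Δv₁ + Δv₂ = 9.599 + 5.277 = 14.88 km/s.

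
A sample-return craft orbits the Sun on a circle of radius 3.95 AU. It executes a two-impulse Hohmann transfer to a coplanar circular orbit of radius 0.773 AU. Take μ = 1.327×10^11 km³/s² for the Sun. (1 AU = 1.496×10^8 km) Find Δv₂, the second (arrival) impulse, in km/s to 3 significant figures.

In km: r₁ = 3.95 × 1.496×10^8 = 5.9092×10^8 km; r₂ = 0.773 × 1.496×10^8 = 1.156408×10^8 km.
Transfer-ellipse semi-major axis a_t = (r₁ + r₂)/2 = (5.9092×10^8 + 1.156408×10^8)/2 = 3.532804×10^8 km.
On the circular orbit at r = 1.156408×10^8 km, v_c = √(μ/r) = 33.875 km/s.
Transfer-orbit speed at the same r (vis-viva, a = a_t): v_t = √[μ(2/r − 1/a_t)] = 43.811 km/s.
Δv₂ = |v_t − v_c| = |43.811 − 33.875| = 9.936 km/s.

Δv₂ = 9.94 km/s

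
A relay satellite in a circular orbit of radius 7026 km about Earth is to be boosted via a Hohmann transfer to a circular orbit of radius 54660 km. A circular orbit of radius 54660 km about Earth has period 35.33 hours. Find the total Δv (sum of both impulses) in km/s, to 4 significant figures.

From Kepler's third law T² = 4π²r³/μ at r = 54660 km, T = 35.33 hours = 35.33 × 3600 s = 1.27188×10^5 s: μ = 4π²r³/T² = 3.98544×10^5 km³/s².
Semi-major axis of the transfer orbit: a_t = (7026 + 54660)/2 = 30843 km.
At r₁ the circular-orbit speed is v₁ = √(μ/r₁) = 7.53155 km/s.
Transfer-orbit speed at r₁ (vis-viva equation): v_p = √[μ(2/r₁ − 1/a_t)] = 10.0263 km/s.
First burn Δv₁ = |v_p − v₁| = 2.495 km/s.
At r₂, v₂ = √(μ/r₂) = 2.700 km/s.
Transfer-orbit speed at r₂: v_a = √[μ(2/r₂ − 1/a_t)] = 1.289 km/s.
Second burn Δv₂ = |v₂ − v_a| = 1.411 km/s.
Δv = Δv₁ + Δv₂ = 2.495 + 1.411 = 3.906 km/s.

Δv = 3.906 km/s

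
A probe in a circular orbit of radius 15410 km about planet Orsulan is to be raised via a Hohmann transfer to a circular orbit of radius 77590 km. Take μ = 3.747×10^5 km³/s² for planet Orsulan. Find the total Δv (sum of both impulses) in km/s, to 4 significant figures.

Δv = 2.371 km/s

Transfer-ellipse semi-major axis a_t = (r₁ + r₂)/2 = (15410 + 77590)/2 = 46500 km.
At r₁ the circular-orbit speed is v₁ = √(μ/r₁) = 4.9311 km/s.
On the transfer ellipse at r₁, vis-viva gives v_p = √[μ(2/r₁ − 1/a_t)] = 6.3697 km/s.
First burn Δv₁ = |v_p − v₁| = 1.4386 km/s.
At r₂, v₂ = √(μ/r₂) = 2.19755 km/s.
Transfer-orbit speed at r₂: v_a = √[μ(2/r₂ − 1/a_t)] = 1.26507 km/s.
Second burn Δv₂ = |v₂ − v_a| = 0.93248 km/s.
Δv = Δv₁ + Δv₂ = 1.4386 + 0.93248 = 2.371 km/s.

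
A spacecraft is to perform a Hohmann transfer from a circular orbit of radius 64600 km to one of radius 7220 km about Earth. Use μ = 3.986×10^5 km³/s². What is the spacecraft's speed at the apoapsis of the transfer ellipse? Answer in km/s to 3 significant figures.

The Hohmann ellipse has a_t = (r₁ + r₂)/2 = 35910 km.
The apoapsis of the transfer ellipse is at r = 64600 km.
From the vis-viva equation, v = √[μ(2/r − 1/a_t)] = 1.114 km/s.

v = 1.11 km/s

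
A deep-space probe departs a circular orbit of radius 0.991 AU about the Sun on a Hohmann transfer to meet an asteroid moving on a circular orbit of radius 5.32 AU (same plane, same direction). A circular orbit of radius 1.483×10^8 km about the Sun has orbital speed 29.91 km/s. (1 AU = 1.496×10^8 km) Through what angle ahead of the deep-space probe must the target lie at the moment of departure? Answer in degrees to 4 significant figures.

φ = 97.77°

From the circular-orbit relation v² = μ/r at r = 1.483×10^8 km: μ = v²r = (29.91)² × 1.483×10^8 = 1.32670×10^11 km³/s².
In km: r₁ = 0.991 × 1.496×10^8 = 1.482536×10^8 km; r₂ = 5.32 × 1.496×10^8 = 7.95872×10^8 km.
Semi-major axis of the transfer orbit: a_t = (1.482536×10^8 + 7.95872×10^8)/2 = 4.720628×10^8 km.
Transfer time t = π√(a_t³/μ) = 8.8463×10^7 s.
The target's mean motion on its circular orbit is ω₂ = √(μ/r₂³) = 1.6223×10^-8 rad/s.
Angle swept by the target during transfer: ω₂·t = 1.4351 rad = 82.23°.
Arrival is 180° from departure on the ellipse, so φ = 180° − 82.23° = 97.77°.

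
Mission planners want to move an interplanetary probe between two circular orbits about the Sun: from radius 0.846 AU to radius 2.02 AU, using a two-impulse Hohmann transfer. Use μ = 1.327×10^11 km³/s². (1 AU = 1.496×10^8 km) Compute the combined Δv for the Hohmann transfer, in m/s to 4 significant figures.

In km: r₁ = 0.846 × 1.496×10^8 = 1.265616×10^8 km; r₂ = 2.02 × 1.496×10^8 = 3.02192×10^8 km.
Semi-major axis of the transfer orbit: a_t = (1.265616×10^8 + 3.02192×10^8)/2 = 2.143768×10^8 km.
At r₁ the circular-orbit speed is v₁ = √(μ/r₁) = 32.381 km/s.
On the transfer ellipse at r₁, v² = μ(2/r − 1/a) gives v_p = √[μ(2/r₁ − 1/a_t)] = 38.445 km/s.
First burn Δv₁ = |v_p − v₁| = 6.064 km/s.
Circular speed at r₂: v₂ = √(μ/r₂) = 20.955 km/s.
Transfer-orbit speed at r₂: v_a = √[μ(2/r₂ − 1/a_t)] = 16.101 km/s.
Second burn Δv₂ = |v₂ − v_a| = 4.854 km/s.
Δv = Δv₁ + Δv₂ = 6.064 + 4.854 = 10.92 km/s.

Δv = 10920 m/s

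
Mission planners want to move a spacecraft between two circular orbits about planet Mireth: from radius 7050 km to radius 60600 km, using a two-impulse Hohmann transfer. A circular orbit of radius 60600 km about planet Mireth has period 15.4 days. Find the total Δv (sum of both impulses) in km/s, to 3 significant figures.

Δv = 0.440 km/s

From Kepler's third law T² = 4π²r³/μ at r = 60600 km, T = 15.4 days = 15.4 × 86400 s = 1.33056×10^6 s: μ = 4π²r³/T² = 4962.59 km³/s².
Transfer-ellipse semi-major axis a_t = (r₁ + r₂)/2 = (7050 + 60600)/2 = 33825 km.
Circular speed at r₁: v₁ = √(μ/r₁) = √(4962.59/7050) = 0.8390 km/s.
Transfer-orbit speed at r₁ (vis-viva equation): v_p = √[μ(2/r₁ − 1/a_t)] = 1.123 km/s.
First burn Δv₁ = |v_p − v₁| = 0.2840 km/s.
At r₂, v₂ = √(μ/r₂) = 0.28617 km/s.
Transfer-orbit speed at r₂: v_a = √[μ(2/r₂ − 1/a_t)] = 0.13065 km/s.
Second burn Δv₂ = |v₂ − v_a| = 0.1555 km/s.
Δv = Δv₁ + Δv₂ = 0.2840 + 0.1555 = 0.4395 km/s.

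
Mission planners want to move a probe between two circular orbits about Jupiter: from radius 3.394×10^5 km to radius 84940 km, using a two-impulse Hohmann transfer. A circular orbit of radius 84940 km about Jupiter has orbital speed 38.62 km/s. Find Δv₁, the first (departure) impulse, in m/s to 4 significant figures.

From the circular-orbit relation v² = μ/r at r = 84940 km: μ = v²r = (38.62)² × 84940 = 1.26688×10^8 km³/s².
Semi-major axis of the transfer orbit: a_t = (3.394×10^5 + 84940)/2 = 2.1217×10^5 km.
Circular speed at r = 3.394×10^5 km: v_c = √(μ/r) = 19.320 km/s.
Vis-viva on the transfer ellipse at r = 3.394×10^5 km gives v_t = √[μ(2/r − 1/a_t)] = 12.224 km/s.
Δv₁ = |v_t − v_c| = |12.224 − 19.320| = 7.096 km/s.

Δv₁ = 7096 m/s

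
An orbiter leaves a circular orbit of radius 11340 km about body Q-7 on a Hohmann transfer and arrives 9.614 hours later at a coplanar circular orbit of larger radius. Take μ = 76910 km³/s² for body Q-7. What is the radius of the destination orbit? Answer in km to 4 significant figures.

Transfer time t = 9.614 hours = 34610.4 s, and t = π√(a_t³/μ).
So a_t = (μ t²/π²)^(1/3) = (76910 × (34610.4)² / π²)^(1/3) = 21055 km.
Since a_t = (r₁ + r₂)/2, r₂ = 2a_t − r₁ = 2×21055 − 11340 = 30770 km.

r₂ = 30770 km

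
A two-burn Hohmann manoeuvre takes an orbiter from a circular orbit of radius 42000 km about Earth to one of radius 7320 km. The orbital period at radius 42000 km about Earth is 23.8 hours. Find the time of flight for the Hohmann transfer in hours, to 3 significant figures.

From Kepler's third law T² = 4π²r³/μ at r = 42000 km, T = 23.8 hours = 23.8 × 3600 s = 85680 s: μ = 4π²r³/T² = 3.98427×10^5 km³/s².
Transfer-ellipse semi-major axis a_t = (r₁ + r₂)/2 = (42000 + 7320)/2 = 24660 km.
Half the transfer-orbit period gives t = π√(a_t³/μ) = 19270 s.
Converting: 19270 s ÷ 3600 s/hour = 5.35 hours.

t = 5.35 hours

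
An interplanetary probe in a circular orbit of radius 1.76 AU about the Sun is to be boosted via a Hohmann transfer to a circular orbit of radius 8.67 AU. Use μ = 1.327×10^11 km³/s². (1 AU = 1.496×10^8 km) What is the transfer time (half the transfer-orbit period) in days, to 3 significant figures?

t = 2180 days

In km: r₁ = 1.76 × 1.496×10^8 = 2.63296×10^8 km; r₂ = 8.67 × 1.496×10^8 = 1.297032×10^9 km.
Semi-major axis of the transfer orbit: a_t = (2.63296×10^8 + 1.297032×10^9)/2 = 7.80164×10^8 km.
Transfer time t = π√(a_t³/μ) = π√((7.80164×10^8)³ / 1.327×10^11) = 1.8793×10^8 s.
Converting: 1.8793×10^8 s ÷ 86400 s/day = 2180 days.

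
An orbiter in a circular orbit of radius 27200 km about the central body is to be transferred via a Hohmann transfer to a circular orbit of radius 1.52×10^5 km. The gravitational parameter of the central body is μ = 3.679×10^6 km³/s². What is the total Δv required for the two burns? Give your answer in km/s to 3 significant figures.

Δv = 5.73 km/s

Semi-major axis of the transfer orbit: a_t = (27200 + 1.520×10^5)/2 = 89600 km.
At r₁ the circular-orbit speed is v₁ = √(μ/r₁) = 11.630 km/s.
Transfer-orbit speed at r₁ (vis-viva equation): v_p = √[μ(2/r₁ − 1/a_t)] = 15.148 km/s.
First burn Δv₁ = |v_p − v₁| = 3.518 km/s.
Circular speed at r₂: v₂ = √(μ/r₂) = 4.920 km/s.
Transfer-orbit speed at r₂: v_a = √[μ(2/r₂ − 1/a_t)] = 2.711 km/s.
Second burn Δv₂ = |v₂ − v_a| = 2.209 km/s.
Total Δv = Δv₁ + Δv₂ = 5.727 km/s.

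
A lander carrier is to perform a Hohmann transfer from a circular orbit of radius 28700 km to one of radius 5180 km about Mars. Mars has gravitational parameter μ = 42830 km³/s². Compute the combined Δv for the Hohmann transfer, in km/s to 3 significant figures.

Δv = 1.41 km/s

Semi-major axis of the transfer orbit: a_t = (28700 + 5180)/2 = 16940 km.
At r₁ the circular-orbit speed is v₁ = √(μ/r₁) = 1.2216 km/s.
Transfer-orbit speed at r₁ (vis-viva equation): v_a = √[μ(2/r₁ − 1/a_t)] = 0.67552 km/s.
First burn Δv₁ = |v_a − v₁| = 0.5461 km/s.
At r₂, v₂ = √(μ/r₂) = 2.8755 km/s.
Transfer-orbit speed at r₂: v_p = √[μ(2/r₂ − 1/a_t)] = 3.7428 km/s.
Second burn Δv₂ = |v₂ − v_p| = 0.8673 km/s.
Total Δv = Δv₁ + Δv₂ = 1.413 km/s.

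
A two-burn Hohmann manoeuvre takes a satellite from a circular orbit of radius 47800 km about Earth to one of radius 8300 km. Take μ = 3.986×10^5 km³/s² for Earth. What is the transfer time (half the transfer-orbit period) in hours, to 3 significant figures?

Transfer-ellipse semi-major axis a_t = (r₁ + r₂)/2 = (47800 + 8300)/2 = 28050 km.
Half the transfer-orbit period gives t = π√(a_t³/μ) = 23380 s.
Converting: 23380 s ÷ 3600 s/hour = 6.49 hours.

t = 6.49 hours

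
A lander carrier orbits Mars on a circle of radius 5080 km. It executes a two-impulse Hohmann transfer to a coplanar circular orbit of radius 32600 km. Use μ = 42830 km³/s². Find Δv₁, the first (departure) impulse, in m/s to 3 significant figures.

The Hohmann ellipse has a_t = (r₁ + r₂)/2 = 18840 km.
On the circular orbit at r = 5080 km, v_c = √(μ/r) = 2.9036 km/s.
Vis-viva on the transfer ellipse at r = 5080 km gives v_t = √[μ(2/r − 1/a_t)] = 3.8195 km/s.
Δv₁ = |v_t − v_c| = |3.8195 − 2.9036| = 0.9159 km/s.

Δv₁ = 916 m/s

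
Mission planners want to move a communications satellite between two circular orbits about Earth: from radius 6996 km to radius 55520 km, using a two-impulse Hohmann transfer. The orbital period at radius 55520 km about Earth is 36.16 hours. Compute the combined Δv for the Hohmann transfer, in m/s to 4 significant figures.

From Kepler's third law T² = 4π²r³/μ at r = 55520 km, T = 36.16 hours = 36.16 × 3600 s = 1.30176×10^5 s: μ = 4π²r³/T² = 3.98700×10^5 km³/s².
The Hohmann ellipse has a_t = (r₁ + r₂)/2 = 31258 km.
At r₁ the circular-orbit speed is v₁ = √(μ/r₁) = 7.5492 km/s.
Transfer-orbit speed at r₁ (vis-viva equation): v_p = √[μ(2/r₁ − 1/a_t)] = 10.061 km/s.
First burn Δv₁ = |v_p − v₁| = 2.512 km/s.
Circular speed at r₂: v₂ = √(μ/r₂) = 2.680 km/s.
Transfer-orbit speed at r₂: v_a = √[μ(2/r₂ − 1/a_t)] = 1.268 km/s.
Second burn Δv₂ = |v₂ − v_a| = 1.412 km/s.
Total Δv = Δv₁ + Δv₂ = 3.924 km/s.

Δv = 3924 m/s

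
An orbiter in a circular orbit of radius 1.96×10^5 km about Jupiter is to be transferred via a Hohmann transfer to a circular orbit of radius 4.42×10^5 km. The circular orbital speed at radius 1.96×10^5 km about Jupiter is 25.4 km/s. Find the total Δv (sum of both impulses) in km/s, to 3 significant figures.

From the circular-orbit relation v² = μ/r at r = 1.96×10^5 km: μ = v²r = (25.4)² × 1.96×10^5 = 1.26451×10^8 km³/s².
Semi-major axis of the transfer orbit: a_t = (1.960×10^5 + 4.420×10^5)/2 = 3.190×10^5 km.
At r₁ the circular-orbit speed is v₁ = √(μ/r₁) = 25.400 km/s.
On the transfer ellipse at r₁, v² = μ(2/r − 1/a) gives v_p = √[μ(2/r₁ − 1/a_t)] = 29.899 km/s.
First burn Δv₁ = |v_p − v₁| = 4.499 km/s.
At r₂, v₂ = √(μ/r₂) = 16.914 km/s.
Transfer-orbit speed at r₂: v_a = √[μ(2/r₂ − 1/a_t)] = 13.258 km/s.
Second burn Δv₂ = |v₂ − v_a| = 3.656 km/s.
Δv = Δv₁ + Δv₂ = 4.499 + 3.656 = 8.155 km/s.

Δv = 8.15 km/s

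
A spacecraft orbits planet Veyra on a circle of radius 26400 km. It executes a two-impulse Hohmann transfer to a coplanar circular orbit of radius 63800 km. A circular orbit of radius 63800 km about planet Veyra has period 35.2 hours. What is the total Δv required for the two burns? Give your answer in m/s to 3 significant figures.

Δv = 1670 m/s

From Kepler's third law T² = 4π²r³/μ at r = 63800 km, T = 35.2 hours = 35.2 × 3600 s = 1.2672×10^5 s: μ = 4π²r³/T² = 6.38457×10^5 km³/s².
Transfer-ellipse semi-major axis a_t = (r₁ + r₂)/2 = (26400 + 63800)/2 = 45100 km.
Circular speed at r₁: v₁ = √(μ/r₁) = √(6.38457×10^5/26400) = 4.91772 km/s.
Transfer-orbit speed at r₁ (vis-viva): v_p = √[μ(2/r₁ − 1/a_t)] = 5.84906 km/s.
First burn Δv₁ = |v_p − v₁| = 0.9313 km/s.
At r₂, v₂ = √(μ/r₂) = 3.1634 km/s.
Transfer-orbit speed at r₂: v_a = √[μ(2/r₂ − 1/a_t)] = 2.4203 km/s.
Second burn Δv₂ = |v₂ − v_a| = 0.7431 km/s.
Total Δv = Δv₁ + Δv₂ = 1.674 km/s.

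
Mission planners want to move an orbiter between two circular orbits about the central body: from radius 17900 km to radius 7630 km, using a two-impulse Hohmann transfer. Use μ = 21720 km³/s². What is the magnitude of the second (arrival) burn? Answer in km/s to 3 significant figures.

Δv₂ = 0.311 km/s

The Hohmann ellipse has a_t = (r₁ + r₂)/2 = 12765 km.
Circular speed at r = 7630 km: v_c = √(μ/r) = 1.6872 km/s.
Transfer-orbit speed at the same r (vis-viva, a = a_t): v_t = √[μ(2/r − 1/a_t)] = 1.9979 km/s.
Δv₂ = |v_t − v_c| = |1.9979 − 1.6872| = 0.3107 km/s.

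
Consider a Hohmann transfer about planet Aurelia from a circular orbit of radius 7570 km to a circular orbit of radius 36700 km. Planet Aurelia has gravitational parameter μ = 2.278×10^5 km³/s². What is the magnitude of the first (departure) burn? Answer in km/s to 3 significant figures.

Δv₁ = 1.58 km/s

Transfer-ellipse semi-major axis a_t = (r₁ + r₂)/2 = (7570 + 36700)/2 = 22135 km.
On the circular orbit at r = 7570 km, v_c = √(μ/r) = 5.486 km/s.
Transfer-orbit speed at the same r (vis-viva, a = a_t): v_t = √[μ(2/r − 1/a_t)] = 7.064 km/s.
Δv₁ = |v_t − v_c| = |7.064 − 5.486| = 1.578 km/s.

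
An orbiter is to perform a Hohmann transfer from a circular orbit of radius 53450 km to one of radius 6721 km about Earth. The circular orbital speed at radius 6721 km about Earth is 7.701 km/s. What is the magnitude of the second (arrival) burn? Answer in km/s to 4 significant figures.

From the circular-orbit relation v² = μ/r at r = 6721 km: μ = v²r = (7.701)² × 6721 = 3.98592×10^5 km³/s².
Semi-major axis of the transfer orbit: a_t = (53450 + 6721)/2 = 30085.5 km.
Circular speed at r = 6721 km: v_c = √(μ/r) = 7.7010 km/s.
Transfer-orbit speed at the same r (vis-viva, a = a_t): v_t = √[μ(2/r − 1/a_t)] = 10.265 km/s.
Δv₂ = |v_t − v_c| = |10.265 − 7.7010| = 2.564 km/s.

Δv₂ = 2.564 km/s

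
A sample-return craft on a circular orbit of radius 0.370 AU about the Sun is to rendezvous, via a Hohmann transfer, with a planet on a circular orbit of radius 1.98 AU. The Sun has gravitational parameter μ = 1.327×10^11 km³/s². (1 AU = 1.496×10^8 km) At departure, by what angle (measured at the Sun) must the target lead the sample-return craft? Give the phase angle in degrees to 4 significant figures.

φ = 97.71°

In km: r₁ = 0.370 × 1.496×10^8 = 5.5352×10^7 km; r₂ = 1.98 × 1.496×10^8 = 2.96208×10^8 km.
Semi-major axis of the transfer orbit: a_t = (5.5352×10^7 + 2.96208×10^8)/2 = 1.7578×10^8 km.
The half-period of the transfer ellipse is t = π√(a_t³/μ) = 2.0099×10^7 s.
Target angular speed ω₂ = √(μ/r₂³) = 7.1456×10^-8 rad/s.
Angle swept by the target during transfer: ω₂·t = 1.4362 rad = 82.29°.
Arrival is 180° from departure on the ellipse, so φ = 180° − 82.29° = 97.71°.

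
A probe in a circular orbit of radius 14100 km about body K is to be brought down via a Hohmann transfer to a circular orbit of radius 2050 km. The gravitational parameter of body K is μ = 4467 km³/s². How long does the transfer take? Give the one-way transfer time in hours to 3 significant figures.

t = 9.47 hours

Transfer-ellipse semi-major axis a_t = (r₁ + r₂)/2 = (14100 + 2050)/2 = 8075 km.
Half the transfer-orbit period gives t = π√(a_t³/μ) = 34108 s.
Converting: 34108 s ÷ 3600 s/hour = 9.47 hours.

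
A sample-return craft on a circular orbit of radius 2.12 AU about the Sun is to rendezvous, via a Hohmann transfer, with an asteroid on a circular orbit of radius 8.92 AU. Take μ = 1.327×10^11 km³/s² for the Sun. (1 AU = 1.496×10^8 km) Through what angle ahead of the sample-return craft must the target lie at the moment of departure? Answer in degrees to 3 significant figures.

In km: r₁ = 2.12 × 1.496×10^8 = 3.17152×10^8 km; r₂ = 8.92 × 1.496×10^8 = 1.334432×10^9 km.
Semi-major axis of the transfer orbit: a_t = (3.17152×10^8 + 1.334432×10^9)/2 = 8.25792×10^8 km.
Transfer time t = π√(a_t³/μ) = 2.04654×10^8 s.
The target's mean motion on its circular orbit is ω₂ = √(μ/r₂³) = 7.47293×10^-9 rad/s.
Angle swept by the target during transfer: ω₂·t = 1.5294 rad = 87.63°.
Arrival is 180° from departure on the ellipse, so φ = 180° − 87.63° = 92.4°.

φ = 92.4°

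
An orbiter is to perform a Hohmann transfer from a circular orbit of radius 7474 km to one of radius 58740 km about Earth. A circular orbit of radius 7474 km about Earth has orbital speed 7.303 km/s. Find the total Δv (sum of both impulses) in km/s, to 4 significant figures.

From the circular-orbit relation v² = μ/r at r = 7474 km: μ = v²r = (7.303)² × 7474 = 3.98617×10^5 km³/s².
Semi-major axis of the transfer orbit: a_t = (7474 + 58740)/2 = 33107 km.
At r₁ the circular-orbit speed is v₁ = √(μ/r₁) = 7.303 km/s.
On the transfer ellipse at r₁, vis-viva gives v_p = √[μ(2/r₁ − 1/a_t)] = 9.728 km/s.
First burn Δv₁ = |v_p − v₁| = 2.425 km/s.
At r₂, v₂ = √(μ/r₂) = 2.605 km/s.
Transfer-orbit speed at r₂: v_a = √[μ(2/r₂ − 1/a_t)] = 1.238 km/s.
Second burn Δv₂ = |v₂ − v_a| = 1.367 km/s.
Total Δv = Δv₁ + Δv₂ = 3.792 km/s.

Δv = 3.792 km/s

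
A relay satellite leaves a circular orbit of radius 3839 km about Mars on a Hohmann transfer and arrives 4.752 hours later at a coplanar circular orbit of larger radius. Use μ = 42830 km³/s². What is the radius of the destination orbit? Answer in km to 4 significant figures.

r₂ = 17820 km

Transfer time t = 4.752 hours = 17107.2 s, and t = π√(a_t³/μ).
So a_t = (μ t²/π²)^(1/3) = (42830 × (17107.2)² / π²)^(1/3) = 10829 km.
Since a_t = (r₁ + r₂)/2, r₂ = 2a_t − r₁ = 2×10829 − 3839 = 17819 km.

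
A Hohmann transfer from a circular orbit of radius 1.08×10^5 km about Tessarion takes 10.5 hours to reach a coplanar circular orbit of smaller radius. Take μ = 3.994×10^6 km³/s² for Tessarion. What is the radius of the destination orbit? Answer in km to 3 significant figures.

Transfer time t = 10.5 hours = 37800 s, and t = π√(a_t³/μ).
So a_t = (μ t²/π²)^(1/3) = (3.994×10^6 × (37800)² / π²)^(1/3) = 83310 km.
Since a_t = (r₁ + r₂)/2, r₂ = 2a_t − r₁ = 2×83310 − 1.080×10^5 = 58620 km.

r₂ = 58600 km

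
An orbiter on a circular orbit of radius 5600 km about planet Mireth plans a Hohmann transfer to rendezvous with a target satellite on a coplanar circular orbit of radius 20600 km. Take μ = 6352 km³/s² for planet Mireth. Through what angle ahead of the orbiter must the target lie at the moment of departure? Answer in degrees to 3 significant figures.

The Hohmann ellipse has a_t = (r₁ + r₂)/2 = 13100 km.
Transfer time t = π√(a_t³/μ) = 59101.9 s.
Target angular speed ω₂ = √(μ/r₂³) = 2.69559×10^-5 rad/s.
Angle swept by the target during transfer: ω₂·t = 1.5931 rad = 91.28°.
Arrival is 180° from departure on the ellipse, so φ = 180° − 91.28° = 88.7°.

φ = 88.7°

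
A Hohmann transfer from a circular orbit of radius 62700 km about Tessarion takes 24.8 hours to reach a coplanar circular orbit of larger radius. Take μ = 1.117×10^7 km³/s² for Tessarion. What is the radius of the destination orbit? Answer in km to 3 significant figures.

Transfer time t = 24.8 hours = 89280 s, and t = π√(a_t³/μ).
So a_t = (μ t²/π²)^(1/3) = (1.117×10^7 × (89280)² / π²)^(1/3) = 2.0817×10^5 km.
Since a_t = (r₁ + r₂)/2, r₂ = 2a_t − r₁ = 2×2.0817×10^5 − 62700 = 3.5364×10^5 km.

r₂ = 3.54×10^5 km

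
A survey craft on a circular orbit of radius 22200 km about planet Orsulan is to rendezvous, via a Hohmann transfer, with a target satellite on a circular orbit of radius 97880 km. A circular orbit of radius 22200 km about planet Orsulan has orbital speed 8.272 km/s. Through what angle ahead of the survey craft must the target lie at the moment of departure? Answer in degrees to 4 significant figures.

φ = 93.52°

From the circular-orbit relation v² = μ/r at r = 22200 km: μ = v²r = (8.272)² × 22200 = 1.51906×10^6 km³/s².
Transfer-ellipse semi-major axis a_t = (r₁ + r₂)/2 = (22200 + 97880)/2 = 60040 km.
Transfer time t = π√(a_t³/μ) = 37499 s.
The target's mean motion on its circular orbit is ω₂ = √(μ/r₂³) = 4.0248×10^-5 rad/s.
Angle swept by the target during transfer: ω₂·t = 1.5093 rad = 86.48°.
Arrival is 180° from departure on the ellipse, so φ = 180° − 86.48° = 93.52°.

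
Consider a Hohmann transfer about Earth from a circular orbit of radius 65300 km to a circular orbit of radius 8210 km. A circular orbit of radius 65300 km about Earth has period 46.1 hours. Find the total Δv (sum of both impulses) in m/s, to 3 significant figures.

Δv = 3620 m/s

From Kepler's third law T² = 4π²r³/μ at r = 65300 km, T = 46.1 hours = 46.1 × 3600 s = 1.6596×10^5 s: μ = 4π²r³/T² = 3.99110×10^5 km³/s².
The Hohmann ellipse has a_t = (r₁ + r₂)/2 = 36755 km.
At r₁ the circular-orbit speed is v₁ = √(μ/r₁) = 2.472 km/s.
On the transfer ellipse at r₁, vis-viva gives v_a = √[μ(2/r₁ − 1/a_t)] = 1.168 km/s.
First burn Δv₁ = |v_a − v₁| = 1.304 km/s.
Circular speed at r₂: v₂ = √(μ/r₂) = 6.972 km/s.
Transfer-orbit speed at r₂: v_p = √[μ(2/r₂ − 1/a_t)] = 9.293 km/s.
Second burn Δv₂ = |v₂ − v_p| = 2.321 km/s.
Total Δv = Δv₁ + Δv₂ = 3.625 km/s.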